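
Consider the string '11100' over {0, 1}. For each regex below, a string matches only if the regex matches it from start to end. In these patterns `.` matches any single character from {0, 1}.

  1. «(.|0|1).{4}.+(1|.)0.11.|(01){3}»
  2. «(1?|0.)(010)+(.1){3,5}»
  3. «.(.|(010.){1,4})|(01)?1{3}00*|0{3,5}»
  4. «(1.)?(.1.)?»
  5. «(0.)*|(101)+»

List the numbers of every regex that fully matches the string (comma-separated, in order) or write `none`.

1 → no match
2 → no match — must end with '1'
3 → match
4 → no match
5 → no match

3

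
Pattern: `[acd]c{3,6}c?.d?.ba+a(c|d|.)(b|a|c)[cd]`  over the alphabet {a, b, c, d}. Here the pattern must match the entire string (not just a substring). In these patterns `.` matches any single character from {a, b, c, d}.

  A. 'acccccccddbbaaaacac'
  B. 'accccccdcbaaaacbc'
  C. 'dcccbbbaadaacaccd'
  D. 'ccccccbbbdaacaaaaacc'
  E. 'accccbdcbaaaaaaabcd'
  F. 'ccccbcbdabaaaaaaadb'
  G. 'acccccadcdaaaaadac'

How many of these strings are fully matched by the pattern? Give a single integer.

A → match
B → match
C → no match
D → no match
E → match
F → no match
G → no match
Total matched: 3

3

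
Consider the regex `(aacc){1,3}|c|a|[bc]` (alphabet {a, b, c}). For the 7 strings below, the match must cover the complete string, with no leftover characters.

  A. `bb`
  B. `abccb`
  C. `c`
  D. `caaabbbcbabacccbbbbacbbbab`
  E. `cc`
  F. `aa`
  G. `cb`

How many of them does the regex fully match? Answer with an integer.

A → no match
B → no match
C → match
D → no match
E → no match
F → no match
G → no match
Total matched: 1

1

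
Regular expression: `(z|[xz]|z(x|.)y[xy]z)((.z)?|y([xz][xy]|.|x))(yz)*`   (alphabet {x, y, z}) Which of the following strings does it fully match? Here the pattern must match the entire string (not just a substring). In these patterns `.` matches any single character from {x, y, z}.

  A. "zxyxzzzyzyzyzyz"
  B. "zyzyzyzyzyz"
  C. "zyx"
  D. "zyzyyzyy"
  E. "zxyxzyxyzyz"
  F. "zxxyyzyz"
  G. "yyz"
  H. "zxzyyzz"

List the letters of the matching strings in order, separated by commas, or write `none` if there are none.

A → match
B → match
C → match
D → no match
E → match
F → no match
G → no match
H → no match

A, B, C, E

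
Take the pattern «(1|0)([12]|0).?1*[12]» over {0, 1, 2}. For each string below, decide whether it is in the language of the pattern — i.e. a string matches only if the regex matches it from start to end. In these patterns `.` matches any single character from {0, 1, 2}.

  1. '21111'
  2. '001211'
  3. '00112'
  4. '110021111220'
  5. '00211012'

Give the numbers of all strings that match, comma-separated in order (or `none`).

3

1. '21111' → no match
2. '001211' → no match
3. '00112' → match
4. '110021111220' → no match
5. '00211012' → no match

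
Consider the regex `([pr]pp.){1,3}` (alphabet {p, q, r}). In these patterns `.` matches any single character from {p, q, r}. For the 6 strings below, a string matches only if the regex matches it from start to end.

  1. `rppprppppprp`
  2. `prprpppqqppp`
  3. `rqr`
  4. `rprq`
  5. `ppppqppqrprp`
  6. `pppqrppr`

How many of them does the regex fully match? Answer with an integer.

1 → no match
2 → no match
3 → no match
4 → no match
5 → no match
6 → match
Total matched: 1

1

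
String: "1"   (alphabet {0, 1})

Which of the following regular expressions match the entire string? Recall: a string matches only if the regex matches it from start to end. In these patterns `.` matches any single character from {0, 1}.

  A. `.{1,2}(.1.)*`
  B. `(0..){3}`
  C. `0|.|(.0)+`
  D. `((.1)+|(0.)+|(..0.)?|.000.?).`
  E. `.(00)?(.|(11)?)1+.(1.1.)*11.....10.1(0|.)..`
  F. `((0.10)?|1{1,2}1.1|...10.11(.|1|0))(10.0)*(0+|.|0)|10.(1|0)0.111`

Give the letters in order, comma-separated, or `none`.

A → match
B → no match — must start with "0"
C → match
D → match
E → no match
F → match

A, C, D, F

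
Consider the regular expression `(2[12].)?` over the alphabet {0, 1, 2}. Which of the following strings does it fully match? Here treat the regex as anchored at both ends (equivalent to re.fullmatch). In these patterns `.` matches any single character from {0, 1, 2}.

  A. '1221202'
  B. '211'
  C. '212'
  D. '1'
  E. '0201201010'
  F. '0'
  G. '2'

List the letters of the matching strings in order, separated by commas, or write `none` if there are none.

A → no match
B → match
C → match
D → no match
E → no match
F → no match
G → no match

B, C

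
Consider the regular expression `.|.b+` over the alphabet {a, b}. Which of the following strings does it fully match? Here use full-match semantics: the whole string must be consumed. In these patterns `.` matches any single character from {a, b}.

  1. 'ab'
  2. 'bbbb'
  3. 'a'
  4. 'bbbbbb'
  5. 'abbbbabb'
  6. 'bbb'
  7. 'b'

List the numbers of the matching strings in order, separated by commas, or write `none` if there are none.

1, 2, 3, 4, 6, 7

1 → match
2 → match
3 → match
4 → match
5 → no match
6 → match
7 → match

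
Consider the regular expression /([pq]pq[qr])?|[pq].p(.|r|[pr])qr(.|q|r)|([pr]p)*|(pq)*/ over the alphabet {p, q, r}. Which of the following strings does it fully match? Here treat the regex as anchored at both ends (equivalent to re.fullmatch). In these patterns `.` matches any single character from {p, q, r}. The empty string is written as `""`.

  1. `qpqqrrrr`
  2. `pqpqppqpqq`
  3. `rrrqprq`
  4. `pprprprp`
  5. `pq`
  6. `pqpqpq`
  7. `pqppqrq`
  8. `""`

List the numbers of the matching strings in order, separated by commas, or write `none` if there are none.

4, 5, 6, 7, 8

1 → no match
2 → no match
3 → no match
4 → match
5 → match
6 → match
7 → match
8 → match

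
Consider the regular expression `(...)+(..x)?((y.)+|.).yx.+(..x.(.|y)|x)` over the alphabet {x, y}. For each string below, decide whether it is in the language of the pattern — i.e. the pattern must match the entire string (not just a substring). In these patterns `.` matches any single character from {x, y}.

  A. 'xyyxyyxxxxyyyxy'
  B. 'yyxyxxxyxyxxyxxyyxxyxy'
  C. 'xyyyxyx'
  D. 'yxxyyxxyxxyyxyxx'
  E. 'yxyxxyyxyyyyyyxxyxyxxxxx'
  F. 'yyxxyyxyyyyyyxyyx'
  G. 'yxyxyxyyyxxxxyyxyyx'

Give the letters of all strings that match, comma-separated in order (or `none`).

A → no match
B → no match
C → no match
D → match
E → match
F → match
G → match

D, E, F, G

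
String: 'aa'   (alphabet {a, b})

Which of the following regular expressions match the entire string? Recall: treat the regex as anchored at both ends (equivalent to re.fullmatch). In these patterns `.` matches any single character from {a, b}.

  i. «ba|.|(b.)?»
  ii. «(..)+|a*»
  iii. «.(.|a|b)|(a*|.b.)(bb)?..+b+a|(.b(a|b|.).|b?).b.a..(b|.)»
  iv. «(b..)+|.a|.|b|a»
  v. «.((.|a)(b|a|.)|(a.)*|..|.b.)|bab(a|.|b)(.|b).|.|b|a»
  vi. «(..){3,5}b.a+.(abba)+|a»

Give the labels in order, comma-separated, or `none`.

i → no match
ii → match
iii → match
iv → match
v → no match
vi → no match

ii, iii, iv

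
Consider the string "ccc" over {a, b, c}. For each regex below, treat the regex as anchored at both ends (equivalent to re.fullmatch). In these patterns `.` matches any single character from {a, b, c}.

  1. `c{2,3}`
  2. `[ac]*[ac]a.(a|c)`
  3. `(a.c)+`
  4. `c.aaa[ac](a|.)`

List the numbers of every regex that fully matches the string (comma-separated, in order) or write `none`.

1

1 → match
2 → no match
3 → no match — must start with "a"
4 → no match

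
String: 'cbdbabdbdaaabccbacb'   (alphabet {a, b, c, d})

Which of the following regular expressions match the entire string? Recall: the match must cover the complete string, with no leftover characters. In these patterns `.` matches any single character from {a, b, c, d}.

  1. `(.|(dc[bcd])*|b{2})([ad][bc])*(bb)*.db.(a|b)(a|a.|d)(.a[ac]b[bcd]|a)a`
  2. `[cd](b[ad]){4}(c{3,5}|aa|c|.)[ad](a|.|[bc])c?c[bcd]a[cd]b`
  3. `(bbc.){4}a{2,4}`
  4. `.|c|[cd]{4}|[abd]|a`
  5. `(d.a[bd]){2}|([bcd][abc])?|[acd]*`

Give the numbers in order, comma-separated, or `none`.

2

1 → no match — must end with 'a'
2 → match
3 → no match — must start with 'bbc'
4 → no match
5 → no match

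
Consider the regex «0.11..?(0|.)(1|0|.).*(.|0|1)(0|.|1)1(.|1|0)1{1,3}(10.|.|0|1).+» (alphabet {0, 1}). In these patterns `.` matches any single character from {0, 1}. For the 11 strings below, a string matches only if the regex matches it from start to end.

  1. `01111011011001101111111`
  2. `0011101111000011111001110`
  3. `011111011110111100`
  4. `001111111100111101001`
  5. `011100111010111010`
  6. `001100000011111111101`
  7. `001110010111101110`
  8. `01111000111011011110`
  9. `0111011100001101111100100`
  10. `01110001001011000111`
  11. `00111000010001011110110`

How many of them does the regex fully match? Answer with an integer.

1 → match
2 → match
3 → match
4 → match
5 → match
6 → match
7 → match
8 → match
9 → match
10 → match
11 → match
Total matched: 11

11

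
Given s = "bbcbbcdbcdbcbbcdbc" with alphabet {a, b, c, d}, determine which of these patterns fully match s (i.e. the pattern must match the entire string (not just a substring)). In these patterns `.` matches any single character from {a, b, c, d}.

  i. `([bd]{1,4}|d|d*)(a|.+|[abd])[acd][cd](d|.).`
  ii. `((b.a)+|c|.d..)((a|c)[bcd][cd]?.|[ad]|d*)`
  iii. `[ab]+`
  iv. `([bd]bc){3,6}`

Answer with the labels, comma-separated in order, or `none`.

i → match
ii → no match
iii → no match
iv → match

i, iv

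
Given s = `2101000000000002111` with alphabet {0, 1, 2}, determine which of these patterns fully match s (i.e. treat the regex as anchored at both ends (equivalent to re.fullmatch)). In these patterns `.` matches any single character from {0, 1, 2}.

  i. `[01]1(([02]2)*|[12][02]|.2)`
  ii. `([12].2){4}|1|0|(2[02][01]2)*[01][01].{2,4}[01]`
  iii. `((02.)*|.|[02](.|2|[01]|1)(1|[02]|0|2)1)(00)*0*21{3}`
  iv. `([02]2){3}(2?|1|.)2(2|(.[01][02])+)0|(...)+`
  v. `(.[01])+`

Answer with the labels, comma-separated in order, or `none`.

iii

i → no match
ii → no match
iii → match
iv → no match
v → no match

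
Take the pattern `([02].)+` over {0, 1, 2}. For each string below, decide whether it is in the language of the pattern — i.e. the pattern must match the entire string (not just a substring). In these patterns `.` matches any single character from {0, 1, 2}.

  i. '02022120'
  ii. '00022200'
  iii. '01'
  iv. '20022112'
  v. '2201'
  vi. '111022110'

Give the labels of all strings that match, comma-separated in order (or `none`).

i, ii, iii, v

i → match
ii → match
iii → match
iv → no match
v → match
vi → no match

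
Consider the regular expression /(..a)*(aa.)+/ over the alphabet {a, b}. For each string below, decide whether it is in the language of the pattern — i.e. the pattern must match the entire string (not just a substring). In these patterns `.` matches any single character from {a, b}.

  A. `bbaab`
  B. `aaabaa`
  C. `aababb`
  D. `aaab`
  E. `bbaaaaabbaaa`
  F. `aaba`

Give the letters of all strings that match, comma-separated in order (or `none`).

none

A → no match
B → no match
C → no match
D → no match
E → no match
F → no match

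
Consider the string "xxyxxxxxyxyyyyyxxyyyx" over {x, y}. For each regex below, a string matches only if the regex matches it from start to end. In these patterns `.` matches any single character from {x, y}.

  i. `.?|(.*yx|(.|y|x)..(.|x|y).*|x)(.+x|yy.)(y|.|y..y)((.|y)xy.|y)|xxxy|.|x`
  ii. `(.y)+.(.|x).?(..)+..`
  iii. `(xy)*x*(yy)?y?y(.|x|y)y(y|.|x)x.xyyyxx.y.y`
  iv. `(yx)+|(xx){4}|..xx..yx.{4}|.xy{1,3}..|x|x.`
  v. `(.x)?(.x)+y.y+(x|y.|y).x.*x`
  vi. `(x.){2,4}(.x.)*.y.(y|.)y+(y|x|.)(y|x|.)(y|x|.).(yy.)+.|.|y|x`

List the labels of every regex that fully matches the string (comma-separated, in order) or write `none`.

i → no match
ii → no match
iii → no match — must end with "y"
iv → no match
v → match
vi → no match

v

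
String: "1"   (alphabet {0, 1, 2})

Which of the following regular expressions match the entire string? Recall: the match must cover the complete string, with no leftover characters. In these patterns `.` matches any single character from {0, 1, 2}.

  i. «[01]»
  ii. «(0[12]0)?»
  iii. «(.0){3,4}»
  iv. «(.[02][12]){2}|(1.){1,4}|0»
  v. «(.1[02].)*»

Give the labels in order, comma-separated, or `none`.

i

i → match
ii → no match
iii → no match — must end with "0"
iv → no match
v → no match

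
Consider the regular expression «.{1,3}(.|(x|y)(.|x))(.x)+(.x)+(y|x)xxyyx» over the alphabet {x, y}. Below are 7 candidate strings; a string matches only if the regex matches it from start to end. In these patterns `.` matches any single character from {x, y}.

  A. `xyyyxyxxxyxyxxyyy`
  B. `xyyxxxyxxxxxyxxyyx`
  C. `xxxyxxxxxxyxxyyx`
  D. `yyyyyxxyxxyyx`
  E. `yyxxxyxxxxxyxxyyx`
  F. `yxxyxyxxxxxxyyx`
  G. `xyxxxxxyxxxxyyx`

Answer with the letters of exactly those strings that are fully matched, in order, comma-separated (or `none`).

A → no match — must end with `xxyyx`
B → match
C → match
D → no match
E → match
F → match
G → match

B, C, E, F, G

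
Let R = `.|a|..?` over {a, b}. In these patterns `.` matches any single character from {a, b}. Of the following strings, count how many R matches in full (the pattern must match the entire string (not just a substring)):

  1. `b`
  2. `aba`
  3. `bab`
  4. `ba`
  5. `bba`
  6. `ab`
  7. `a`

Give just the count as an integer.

4

1 → match
2 → no match
3 → no match
4 → match
5 → no match
6 → match
7 → match
Total matched: 4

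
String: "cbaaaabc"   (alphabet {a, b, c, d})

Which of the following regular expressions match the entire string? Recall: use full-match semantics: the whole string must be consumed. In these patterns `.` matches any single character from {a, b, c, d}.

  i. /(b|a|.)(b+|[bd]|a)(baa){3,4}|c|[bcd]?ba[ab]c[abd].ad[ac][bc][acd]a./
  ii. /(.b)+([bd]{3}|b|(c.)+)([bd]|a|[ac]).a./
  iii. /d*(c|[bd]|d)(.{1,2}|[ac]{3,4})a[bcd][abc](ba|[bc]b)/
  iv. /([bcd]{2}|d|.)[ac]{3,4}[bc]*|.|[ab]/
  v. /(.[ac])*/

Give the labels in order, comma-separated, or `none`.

i → no match
ii → no match
iii → no match
iv → match
v → no match

iv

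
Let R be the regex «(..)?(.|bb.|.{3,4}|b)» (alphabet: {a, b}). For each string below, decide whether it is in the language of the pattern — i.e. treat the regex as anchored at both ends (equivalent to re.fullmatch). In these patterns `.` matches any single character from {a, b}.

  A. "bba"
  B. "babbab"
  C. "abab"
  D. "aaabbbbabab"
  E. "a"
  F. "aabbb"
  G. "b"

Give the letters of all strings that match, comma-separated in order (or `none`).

A → match
B → match
C → match
D → no match
E → match
F → match
G → match

A, B, C, E, F, G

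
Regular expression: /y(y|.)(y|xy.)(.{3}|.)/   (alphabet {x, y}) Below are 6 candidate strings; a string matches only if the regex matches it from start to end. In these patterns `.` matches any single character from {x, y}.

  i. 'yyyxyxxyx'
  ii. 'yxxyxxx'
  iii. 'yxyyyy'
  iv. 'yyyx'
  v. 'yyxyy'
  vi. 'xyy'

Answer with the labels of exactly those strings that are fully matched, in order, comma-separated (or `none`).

i → no match
ii → no match
iii → match
iv → match
v → no match
vi → no match — must start with 'y'

iii, iv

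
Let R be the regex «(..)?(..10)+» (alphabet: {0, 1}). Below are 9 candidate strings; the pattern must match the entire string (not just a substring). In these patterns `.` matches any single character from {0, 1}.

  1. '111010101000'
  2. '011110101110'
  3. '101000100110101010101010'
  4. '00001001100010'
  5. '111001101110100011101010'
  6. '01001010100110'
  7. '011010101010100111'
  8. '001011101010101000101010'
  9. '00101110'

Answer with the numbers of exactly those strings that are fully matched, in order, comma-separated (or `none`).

1. '111010101000' → no match — must end with '10'
2. '011110101110' → no match
3 → match
4 → match
5 → no match
6 → match
7 → no match — must end with '10'
8 → match
9. '00101110' → match

3, 4, 6, 8, 9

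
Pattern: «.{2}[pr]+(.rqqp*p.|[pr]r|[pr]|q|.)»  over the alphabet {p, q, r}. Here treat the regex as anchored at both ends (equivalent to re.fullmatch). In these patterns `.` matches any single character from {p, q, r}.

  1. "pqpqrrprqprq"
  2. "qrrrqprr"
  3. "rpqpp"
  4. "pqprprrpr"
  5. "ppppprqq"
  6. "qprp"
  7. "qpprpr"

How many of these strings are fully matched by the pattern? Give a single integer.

3

1 → no match
2 → no match
3 → no match
4 → match
5 → no match
6 → match
7 → match
Total matched: 3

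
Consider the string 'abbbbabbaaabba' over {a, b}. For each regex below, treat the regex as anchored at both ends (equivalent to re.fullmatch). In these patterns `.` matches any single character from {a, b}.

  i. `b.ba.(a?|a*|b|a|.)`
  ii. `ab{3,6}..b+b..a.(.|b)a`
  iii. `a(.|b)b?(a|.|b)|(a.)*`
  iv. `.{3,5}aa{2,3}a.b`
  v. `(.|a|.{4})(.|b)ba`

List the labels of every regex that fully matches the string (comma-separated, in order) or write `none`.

ii

i → no match — must start with 'b'
ii → match
iii → no match
iv → no match — must end with 'b'
v → no match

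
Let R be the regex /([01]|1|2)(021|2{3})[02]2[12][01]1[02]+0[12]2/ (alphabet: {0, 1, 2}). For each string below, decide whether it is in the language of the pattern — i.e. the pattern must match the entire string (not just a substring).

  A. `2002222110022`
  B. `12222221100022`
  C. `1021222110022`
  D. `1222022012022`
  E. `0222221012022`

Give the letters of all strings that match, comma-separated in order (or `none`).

B, C, D, E

A → no match
B → match
C → match
D → match
E → match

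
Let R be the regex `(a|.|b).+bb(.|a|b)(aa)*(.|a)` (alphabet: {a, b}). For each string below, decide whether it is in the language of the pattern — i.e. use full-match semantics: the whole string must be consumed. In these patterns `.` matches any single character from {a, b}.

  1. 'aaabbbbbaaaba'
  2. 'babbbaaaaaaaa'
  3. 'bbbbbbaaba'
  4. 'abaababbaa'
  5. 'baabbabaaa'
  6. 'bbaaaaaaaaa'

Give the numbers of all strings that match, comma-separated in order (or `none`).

2, 4

1 → no match
2 → match
3 → no match
4 → match
5 → no match
6 → no match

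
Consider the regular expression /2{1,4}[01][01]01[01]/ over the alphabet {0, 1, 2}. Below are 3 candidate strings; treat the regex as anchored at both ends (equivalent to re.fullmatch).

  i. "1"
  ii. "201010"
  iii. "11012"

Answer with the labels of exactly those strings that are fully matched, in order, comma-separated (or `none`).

ii

i → no match — must start with "2"
ii → match
iii → no match — must start with "2"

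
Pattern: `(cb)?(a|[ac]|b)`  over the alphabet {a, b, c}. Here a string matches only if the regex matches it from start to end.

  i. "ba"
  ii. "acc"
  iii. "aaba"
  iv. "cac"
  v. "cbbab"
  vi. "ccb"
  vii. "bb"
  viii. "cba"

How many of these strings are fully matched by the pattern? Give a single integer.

i → no match
ii → no match
iii → no match
iv → no match
v → no match
vi → no match
vii → no match
viii → match
Total matched: 1

1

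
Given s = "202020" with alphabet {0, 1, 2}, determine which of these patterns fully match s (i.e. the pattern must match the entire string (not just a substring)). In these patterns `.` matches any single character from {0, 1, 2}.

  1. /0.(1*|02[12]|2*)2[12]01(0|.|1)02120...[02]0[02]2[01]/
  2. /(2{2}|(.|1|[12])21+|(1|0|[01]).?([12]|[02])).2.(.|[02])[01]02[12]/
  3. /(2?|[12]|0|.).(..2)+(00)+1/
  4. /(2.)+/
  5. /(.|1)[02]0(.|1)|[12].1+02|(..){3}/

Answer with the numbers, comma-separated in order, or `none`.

1 → no match — must start with "0"
2 → no match
3 → no match — must end with "001"
4 → match
5 → match

4, 5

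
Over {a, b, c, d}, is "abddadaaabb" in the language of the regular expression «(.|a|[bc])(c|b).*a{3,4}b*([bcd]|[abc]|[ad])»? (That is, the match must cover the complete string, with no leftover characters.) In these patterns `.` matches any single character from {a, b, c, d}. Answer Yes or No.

Yes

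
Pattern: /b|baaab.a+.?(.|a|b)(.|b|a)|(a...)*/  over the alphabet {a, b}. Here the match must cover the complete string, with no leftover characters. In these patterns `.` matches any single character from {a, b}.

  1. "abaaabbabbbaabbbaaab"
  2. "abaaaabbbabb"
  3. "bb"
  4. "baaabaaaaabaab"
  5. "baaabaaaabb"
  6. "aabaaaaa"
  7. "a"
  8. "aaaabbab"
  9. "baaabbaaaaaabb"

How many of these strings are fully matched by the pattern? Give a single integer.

1 → no match
2 → no match
3 → no match
4 → no match
5 → match
6 → match
7 → no match
8 → no match
9 → match
Total matched: 3

3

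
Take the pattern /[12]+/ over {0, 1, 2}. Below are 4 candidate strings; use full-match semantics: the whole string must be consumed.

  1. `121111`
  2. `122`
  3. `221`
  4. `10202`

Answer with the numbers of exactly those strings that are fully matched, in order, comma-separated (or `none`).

1, 2, 3

1 → match
2 → match
3 → match
4 → no match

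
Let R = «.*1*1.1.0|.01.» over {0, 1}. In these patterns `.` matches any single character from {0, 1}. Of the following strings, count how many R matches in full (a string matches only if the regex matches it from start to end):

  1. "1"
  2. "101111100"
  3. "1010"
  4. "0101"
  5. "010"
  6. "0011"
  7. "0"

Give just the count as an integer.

1. "1" → no match
2. "101111100" → match
3. "1010" → match
4. "0101" → no match
5. "010" → no match
6. "0011" → match
7. "0" → no match
Total matched: 3

3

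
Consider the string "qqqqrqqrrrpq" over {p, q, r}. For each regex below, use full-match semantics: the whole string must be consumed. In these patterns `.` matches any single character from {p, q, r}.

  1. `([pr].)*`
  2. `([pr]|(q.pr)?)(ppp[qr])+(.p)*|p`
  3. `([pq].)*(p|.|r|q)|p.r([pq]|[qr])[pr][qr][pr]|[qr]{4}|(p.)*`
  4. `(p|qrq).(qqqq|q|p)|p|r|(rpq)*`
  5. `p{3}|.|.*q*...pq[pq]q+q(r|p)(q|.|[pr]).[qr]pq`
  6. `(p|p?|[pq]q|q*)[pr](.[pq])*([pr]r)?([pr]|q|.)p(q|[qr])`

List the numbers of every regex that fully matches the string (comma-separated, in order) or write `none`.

1 → no match
2 → no match
3 → no match
4 → no match
5 → no match
6 → match

6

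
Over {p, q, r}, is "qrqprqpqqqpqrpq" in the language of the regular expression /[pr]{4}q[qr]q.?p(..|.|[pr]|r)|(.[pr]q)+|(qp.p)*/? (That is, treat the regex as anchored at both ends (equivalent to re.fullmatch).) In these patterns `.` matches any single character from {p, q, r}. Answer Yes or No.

No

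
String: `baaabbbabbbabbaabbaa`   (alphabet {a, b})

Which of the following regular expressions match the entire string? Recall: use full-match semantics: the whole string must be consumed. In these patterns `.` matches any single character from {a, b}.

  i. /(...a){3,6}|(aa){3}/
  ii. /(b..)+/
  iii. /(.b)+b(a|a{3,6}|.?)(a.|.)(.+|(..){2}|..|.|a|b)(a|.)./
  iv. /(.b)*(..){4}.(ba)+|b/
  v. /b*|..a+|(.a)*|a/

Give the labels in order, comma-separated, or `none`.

i → match
ii → no match
iii → no match
iv → no match
v → no match

i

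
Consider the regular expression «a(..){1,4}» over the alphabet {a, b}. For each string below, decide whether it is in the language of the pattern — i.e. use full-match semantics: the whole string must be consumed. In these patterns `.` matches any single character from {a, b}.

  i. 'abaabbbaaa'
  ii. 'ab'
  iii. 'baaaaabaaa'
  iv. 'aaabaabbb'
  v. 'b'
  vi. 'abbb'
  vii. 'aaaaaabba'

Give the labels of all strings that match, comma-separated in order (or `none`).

iv, vii

i → no match
ii → no match
iii → no match — must start with 'a'
iv → match
v → no match — must start with 'a'
vi → no match
vii → match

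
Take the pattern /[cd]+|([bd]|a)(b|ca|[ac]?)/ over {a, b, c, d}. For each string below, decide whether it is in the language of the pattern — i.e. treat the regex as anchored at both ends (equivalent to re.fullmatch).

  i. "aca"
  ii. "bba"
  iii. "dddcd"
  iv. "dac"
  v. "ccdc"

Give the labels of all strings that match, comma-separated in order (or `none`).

i → match
ii → no match
iii → match
iv → no match
v → match

i, iii, v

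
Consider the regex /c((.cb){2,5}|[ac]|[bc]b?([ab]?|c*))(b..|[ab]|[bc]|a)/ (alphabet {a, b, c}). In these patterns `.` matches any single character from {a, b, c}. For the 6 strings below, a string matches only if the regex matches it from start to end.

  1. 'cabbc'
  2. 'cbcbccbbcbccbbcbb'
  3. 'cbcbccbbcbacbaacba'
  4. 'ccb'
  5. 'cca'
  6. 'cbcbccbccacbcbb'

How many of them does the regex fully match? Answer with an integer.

4

1 → match
2 → match
3 → no match
4 → match
5 → match
6 → no match
Total matched: 4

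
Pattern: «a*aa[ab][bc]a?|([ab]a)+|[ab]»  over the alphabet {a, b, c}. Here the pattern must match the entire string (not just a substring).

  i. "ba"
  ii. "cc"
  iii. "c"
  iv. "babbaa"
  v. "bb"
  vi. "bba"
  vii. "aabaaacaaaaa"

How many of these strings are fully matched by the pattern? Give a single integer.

1

i → match
ii → no match
iii → no match
iv → no match
v → no match
vi → no match
vii → no match
Total matched: 1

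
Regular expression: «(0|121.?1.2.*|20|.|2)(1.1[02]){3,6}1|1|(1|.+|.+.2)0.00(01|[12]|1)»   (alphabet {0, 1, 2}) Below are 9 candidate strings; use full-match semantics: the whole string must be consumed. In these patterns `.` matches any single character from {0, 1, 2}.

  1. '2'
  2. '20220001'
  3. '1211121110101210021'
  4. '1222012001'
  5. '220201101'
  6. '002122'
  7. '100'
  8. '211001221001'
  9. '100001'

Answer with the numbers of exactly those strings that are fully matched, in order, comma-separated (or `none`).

1. '2' → no match
2. '20220001' → no match
3 → no match
4. '1222012001' → no match
5. '220201101' → no match
6. '002122' → no match
7. '100' → no match
8. '211001221001' → no match
9. '100001' → match

9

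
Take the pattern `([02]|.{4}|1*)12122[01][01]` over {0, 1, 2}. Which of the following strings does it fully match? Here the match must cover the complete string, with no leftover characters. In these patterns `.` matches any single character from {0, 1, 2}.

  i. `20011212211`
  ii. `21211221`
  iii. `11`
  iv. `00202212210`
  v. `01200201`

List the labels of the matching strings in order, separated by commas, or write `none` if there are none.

i

i → match
ii → no match
iii → no match
iv → no match
v → no match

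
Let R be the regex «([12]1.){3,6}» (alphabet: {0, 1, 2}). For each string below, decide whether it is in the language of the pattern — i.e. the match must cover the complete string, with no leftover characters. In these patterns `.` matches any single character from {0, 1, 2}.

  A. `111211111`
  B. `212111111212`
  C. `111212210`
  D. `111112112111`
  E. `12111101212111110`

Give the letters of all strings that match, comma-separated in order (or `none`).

A, B, C, D

A. `111211111` → match
B. `212111111212` → match
C. `111212210` → match
D. `111112112111` → match
E → no match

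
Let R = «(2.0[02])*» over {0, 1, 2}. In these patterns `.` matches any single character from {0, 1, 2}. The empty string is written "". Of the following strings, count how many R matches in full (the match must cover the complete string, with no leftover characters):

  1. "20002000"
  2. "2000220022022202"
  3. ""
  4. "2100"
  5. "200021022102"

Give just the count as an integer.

1 → match
2 → match
3 → match
4 → match
5 → match
Total matched: 5

5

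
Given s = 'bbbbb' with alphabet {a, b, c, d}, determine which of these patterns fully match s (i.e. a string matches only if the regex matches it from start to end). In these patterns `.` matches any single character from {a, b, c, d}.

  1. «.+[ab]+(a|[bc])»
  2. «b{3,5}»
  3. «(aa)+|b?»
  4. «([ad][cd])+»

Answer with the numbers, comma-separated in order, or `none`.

1, 2

1 → match
2 → match
3 → no match
4 → no match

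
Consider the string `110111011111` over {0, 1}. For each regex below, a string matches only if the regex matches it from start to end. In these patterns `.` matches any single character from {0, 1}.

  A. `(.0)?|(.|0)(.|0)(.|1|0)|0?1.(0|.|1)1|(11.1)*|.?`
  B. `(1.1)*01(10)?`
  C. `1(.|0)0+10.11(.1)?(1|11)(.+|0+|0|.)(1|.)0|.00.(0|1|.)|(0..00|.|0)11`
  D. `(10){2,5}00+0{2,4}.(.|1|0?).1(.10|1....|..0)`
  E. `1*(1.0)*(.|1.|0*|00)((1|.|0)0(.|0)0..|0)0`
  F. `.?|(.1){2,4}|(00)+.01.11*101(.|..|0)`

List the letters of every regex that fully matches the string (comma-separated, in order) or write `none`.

A

A → match
B → no match
C → no match
D → no match — must start with `10`
E → no match — must end with `0`
F → no match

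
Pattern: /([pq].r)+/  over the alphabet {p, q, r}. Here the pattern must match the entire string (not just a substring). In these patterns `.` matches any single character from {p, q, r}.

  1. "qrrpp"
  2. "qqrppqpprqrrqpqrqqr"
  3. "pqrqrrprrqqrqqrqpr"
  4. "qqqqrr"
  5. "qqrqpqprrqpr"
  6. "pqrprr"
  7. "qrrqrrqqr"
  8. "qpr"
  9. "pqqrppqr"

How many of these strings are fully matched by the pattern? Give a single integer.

4

1 → no match — must end with "r"
2 → no match
3 → match
4 → no match
5 → no match
6 → match
7 → match
8 → match
9 → no match
Total matched: 4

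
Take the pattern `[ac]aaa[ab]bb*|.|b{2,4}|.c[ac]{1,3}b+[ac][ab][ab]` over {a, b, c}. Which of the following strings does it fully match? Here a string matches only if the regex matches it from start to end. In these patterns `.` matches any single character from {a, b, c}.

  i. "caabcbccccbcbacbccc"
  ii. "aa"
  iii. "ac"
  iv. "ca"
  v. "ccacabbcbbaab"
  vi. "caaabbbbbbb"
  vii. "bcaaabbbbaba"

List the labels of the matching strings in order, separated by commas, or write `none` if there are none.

vi, vii

i → no match
ii → no match
iii → no match
iv → no match
v → no match
vi → match
vii → match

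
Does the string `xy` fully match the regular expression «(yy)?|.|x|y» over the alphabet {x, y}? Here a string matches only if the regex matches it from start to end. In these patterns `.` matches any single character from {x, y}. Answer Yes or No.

No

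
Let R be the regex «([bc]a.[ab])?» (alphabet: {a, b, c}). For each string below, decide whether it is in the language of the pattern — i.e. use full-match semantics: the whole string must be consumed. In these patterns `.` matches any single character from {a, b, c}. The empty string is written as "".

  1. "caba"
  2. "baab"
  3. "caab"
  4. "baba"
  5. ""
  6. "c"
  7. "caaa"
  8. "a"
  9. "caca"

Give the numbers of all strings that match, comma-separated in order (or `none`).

1 → match
2 → match
3 → match
4 → match
5 → match
6 → no match
7 → match
8 → no match
9 → match

1, 2, 3, 4, 5, 7, 9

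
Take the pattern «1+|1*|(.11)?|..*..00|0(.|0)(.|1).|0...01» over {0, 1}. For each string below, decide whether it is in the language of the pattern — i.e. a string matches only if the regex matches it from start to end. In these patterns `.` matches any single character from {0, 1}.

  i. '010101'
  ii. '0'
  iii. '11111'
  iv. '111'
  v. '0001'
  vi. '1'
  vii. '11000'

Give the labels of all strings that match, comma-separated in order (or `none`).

i, iii, iv, v, vi, vii

i → match
ii → no match
iii → match
iv → match
v → match
vi → match
vii → match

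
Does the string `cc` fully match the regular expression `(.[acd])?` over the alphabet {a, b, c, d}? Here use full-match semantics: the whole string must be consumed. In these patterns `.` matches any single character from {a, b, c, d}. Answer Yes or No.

Yes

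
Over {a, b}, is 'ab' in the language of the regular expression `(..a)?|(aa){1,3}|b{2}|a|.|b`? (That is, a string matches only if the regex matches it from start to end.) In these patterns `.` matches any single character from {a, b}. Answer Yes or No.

No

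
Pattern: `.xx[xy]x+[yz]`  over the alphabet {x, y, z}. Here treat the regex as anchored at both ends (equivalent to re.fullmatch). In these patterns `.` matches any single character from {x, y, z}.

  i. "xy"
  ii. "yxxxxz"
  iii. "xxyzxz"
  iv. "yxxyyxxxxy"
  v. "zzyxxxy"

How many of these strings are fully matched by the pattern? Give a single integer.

1

i. "xy" → no match
ii. "yxxxxz" → match
iii. "xxyzxz" → no match
iv. "yxxyyxxxxy" → no match
v. "zzyxxxy" → no match
Total matched: 1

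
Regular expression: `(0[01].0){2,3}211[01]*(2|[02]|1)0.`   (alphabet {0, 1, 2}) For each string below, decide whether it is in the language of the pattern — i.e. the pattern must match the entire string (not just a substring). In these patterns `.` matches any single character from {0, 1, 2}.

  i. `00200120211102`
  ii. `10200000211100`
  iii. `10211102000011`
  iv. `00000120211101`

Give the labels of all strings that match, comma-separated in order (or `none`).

i → match
ii → no match — must start with `0`
iii → no match — must start with `0`
iv → match

i, iv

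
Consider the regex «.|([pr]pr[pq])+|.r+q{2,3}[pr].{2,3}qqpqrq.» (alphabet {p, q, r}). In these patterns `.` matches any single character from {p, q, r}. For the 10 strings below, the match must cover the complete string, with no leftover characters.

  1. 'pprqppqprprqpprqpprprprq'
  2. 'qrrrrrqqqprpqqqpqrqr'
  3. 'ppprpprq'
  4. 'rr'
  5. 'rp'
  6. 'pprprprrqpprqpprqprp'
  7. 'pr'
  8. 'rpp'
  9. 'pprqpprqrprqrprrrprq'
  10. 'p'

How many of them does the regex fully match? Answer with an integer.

1 → no match
2 → match
3 → no match
4 → no match
5 → no match
6 → no match
7 → no match
8 → no match
9 → no match
10 → match
Total matched: 2

2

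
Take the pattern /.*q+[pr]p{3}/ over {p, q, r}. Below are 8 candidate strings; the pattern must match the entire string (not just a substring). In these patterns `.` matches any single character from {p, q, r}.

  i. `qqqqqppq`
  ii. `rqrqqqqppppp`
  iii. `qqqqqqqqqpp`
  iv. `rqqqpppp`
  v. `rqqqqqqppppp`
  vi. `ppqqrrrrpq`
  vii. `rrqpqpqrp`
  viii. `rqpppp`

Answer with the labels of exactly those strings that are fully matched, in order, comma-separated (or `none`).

i → no match — must end with `p`
ii → no match
iii → no match
iv → match
v → no match
vi → no match — must end with `p`
vii → no match
viii → match

iv, viii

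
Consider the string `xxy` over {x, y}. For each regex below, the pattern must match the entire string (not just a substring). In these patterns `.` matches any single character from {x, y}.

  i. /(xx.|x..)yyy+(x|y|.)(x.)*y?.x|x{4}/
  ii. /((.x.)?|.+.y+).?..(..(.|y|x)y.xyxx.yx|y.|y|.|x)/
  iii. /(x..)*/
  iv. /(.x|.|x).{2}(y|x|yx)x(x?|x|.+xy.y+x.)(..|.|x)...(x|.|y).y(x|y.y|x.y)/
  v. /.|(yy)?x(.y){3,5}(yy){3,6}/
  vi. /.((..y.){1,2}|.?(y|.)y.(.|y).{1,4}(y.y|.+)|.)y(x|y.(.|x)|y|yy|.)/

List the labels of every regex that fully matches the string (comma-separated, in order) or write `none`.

i → no match — must end with `x`
ii → match
iii → match
iv → no match
v → no match
vi → no match

ii, iii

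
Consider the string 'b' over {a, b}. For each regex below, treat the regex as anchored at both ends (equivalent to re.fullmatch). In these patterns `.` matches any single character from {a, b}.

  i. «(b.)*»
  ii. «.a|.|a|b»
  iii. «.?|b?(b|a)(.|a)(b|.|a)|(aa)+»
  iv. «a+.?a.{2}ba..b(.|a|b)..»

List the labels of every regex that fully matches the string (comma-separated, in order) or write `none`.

ii, iii

i → no match
ii → match
iii → match
iv → no match — must start with 'a'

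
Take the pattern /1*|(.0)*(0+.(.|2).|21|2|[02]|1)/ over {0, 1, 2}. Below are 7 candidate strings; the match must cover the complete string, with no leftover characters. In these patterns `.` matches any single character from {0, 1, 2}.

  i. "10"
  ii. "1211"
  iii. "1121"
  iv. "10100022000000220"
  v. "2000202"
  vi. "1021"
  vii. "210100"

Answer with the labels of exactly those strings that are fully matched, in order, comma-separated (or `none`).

i → no match
ii → no match
iii → no match
iv → no match
v → match
vi → match
vii → no match

v, vi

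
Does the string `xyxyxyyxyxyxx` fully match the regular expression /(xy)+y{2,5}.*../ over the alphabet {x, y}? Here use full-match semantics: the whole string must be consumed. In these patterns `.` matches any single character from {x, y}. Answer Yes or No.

No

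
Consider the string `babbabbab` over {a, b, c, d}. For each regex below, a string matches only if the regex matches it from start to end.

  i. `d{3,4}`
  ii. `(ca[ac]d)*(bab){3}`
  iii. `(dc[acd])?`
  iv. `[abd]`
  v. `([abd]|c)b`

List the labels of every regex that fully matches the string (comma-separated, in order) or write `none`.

i → no match — must start with `d`
ii → match
iii → no match
iv → no match
v → no match

ii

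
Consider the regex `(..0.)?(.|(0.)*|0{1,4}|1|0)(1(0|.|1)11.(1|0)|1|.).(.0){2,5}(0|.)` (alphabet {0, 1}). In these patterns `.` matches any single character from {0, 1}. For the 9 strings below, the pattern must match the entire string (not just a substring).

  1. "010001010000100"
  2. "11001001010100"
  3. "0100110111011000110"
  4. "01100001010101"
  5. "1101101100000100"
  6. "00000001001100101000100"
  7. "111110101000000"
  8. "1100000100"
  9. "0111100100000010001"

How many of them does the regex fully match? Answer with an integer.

8

1 → match
2 → match
3 → no match
4 → match
5 → match
6 → match
7 → match
8 → match
9 → match
Total matched: 8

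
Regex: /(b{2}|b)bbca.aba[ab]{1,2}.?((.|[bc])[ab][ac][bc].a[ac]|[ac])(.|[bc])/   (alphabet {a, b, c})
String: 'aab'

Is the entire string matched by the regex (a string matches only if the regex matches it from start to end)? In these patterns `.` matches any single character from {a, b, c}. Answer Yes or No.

No

Every match must start with 'b', but 'aab' does not.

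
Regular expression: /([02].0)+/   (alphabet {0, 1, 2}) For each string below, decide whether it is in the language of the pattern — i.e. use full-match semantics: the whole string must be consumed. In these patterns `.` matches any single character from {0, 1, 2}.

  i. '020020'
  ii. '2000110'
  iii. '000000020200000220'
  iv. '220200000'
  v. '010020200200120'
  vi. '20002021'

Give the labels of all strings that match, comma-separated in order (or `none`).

i → match
ii → no match
iii → match
iv → match
v → no match
vi → no match — must end with '0'

i, iii, iv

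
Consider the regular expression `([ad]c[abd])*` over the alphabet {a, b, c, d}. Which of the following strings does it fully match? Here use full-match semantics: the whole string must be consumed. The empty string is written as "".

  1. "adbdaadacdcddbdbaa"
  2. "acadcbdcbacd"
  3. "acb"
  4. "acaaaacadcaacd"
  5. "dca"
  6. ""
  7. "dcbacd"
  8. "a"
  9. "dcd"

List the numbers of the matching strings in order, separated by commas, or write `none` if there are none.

2, 3, 5, 6, 7, 9

1 → no match
2 → match
3 → match
4 → no match
5 → match
6 → match
7 → match
8 → no match
9 → match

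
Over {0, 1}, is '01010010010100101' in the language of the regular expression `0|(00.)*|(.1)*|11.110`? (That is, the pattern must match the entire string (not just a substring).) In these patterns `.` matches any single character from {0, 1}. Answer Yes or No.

No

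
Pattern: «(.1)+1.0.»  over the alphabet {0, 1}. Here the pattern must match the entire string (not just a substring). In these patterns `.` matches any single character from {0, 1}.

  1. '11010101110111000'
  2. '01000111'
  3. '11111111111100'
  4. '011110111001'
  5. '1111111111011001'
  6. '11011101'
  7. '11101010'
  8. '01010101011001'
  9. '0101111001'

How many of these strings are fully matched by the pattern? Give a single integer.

1 → no match
2 → no match
3 → match
4 → no match
5 → match
6 → match
7 → no match
8 → match
9 → match
Total matched: 5

5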